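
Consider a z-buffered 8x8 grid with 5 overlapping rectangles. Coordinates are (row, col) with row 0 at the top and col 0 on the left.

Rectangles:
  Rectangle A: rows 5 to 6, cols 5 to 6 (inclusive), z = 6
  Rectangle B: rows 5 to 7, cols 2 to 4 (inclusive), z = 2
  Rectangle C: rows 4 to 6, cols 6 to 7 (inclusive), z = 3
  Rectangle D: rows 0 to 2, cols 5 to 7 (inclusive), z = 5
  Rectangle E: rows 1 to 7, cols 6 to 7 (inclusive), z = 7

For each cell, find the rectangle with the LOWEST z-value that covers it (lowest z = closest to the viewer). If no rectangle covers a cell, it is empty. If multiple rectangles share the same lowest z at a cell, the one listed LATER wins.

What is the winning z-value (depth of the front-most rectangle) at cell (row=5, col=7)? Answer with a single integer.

Check cell (5,7):
  A: rows 5-6 cols 5-6 -> outside (col miss)
  B: rows 5-7 cols 2-4 -> outside (col miss)
  C: rows 4-6 cols 6-7 z=3 -> covers; best now C (z=3)
  D: rows 0-2 cols 5-7 -> outside (row miss)
  E: rows 1-7 cols 6-7 z=7 -> covers; best now C (z=3)
Winner: C at z=3

Answer: 3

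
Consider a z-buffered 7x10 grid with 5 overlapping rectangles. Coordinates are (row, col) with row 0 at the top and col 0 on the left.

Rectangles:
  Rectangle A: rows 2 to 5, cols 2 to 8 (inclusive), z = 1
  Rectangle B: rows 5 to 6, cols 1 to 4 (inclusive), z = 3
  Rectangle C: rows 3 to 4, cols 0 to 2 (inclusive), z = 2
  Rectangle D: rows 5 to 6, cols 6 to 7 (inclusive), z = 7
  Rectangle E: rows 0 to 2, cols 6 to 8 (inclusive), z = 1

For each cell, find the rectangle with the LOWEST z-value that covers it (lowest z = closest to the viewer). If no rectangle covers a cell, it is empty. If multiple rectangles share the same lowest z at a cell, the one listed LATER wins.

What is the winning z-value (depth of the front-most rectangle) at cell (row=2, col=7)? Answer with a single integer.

Answer: 1

Derivation:
Check cell (2,7):
  A: rows 2-5 cols 2-8 z=1 -> covers; best now A (z=1)
  B: rows 5-6 cols 1-4 -> outside (row miss)
  C: rows 3-4 cols 0-2 -> outside (row miss)
  D: rows 5-6 cols 6-7 -> outside (row miss)
  E: rows 0-2 cols 6-8 z=1 -> covers; best now E (z=1)
Winner: E at z=1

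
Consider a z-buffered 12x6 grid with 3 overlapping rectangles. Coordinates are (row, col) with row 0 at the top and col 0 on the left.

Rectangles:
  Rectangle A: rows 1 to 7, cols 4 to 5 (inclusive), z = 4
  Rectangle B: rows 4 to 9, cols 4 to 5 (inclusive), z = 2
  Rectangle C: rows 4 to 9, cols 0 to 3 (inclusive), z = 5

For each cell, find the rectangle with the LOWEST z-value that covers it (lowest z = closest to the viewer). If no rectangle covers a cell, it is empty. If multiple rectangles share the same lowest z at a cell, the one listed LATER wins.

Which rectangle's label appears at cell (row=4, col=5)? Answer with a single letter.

Check cell (4,5):
  A: rows 1-7 cols 4-5 z=4 -> covers; best now A (z=4)
  B: rows 4-9 cols 4-5 z=2 -> covers; best now B (z=2)
  C: rows 4-9 cols 0-3 -> outside (col miss)
Winner: B at z=2

Answer: B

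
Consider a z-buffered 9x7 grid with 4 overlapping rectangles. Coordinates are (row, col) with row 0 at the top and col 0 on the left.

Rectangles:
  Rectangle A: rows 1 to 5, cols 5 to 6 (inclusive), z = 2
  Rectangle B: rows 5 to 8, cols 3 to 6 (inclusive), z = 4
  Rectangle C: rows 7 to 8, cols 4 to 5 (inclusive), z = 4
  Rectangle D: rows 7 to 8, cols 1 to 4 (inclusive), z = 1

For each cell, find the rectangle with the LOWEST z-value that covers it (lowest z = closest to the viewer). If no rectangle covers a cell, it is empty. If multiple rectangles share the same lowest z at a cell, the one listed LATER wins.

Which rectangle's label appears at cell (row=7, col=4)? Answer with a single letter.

Check cell (7,4):
  A: rows 1-5 cols 5-6 -> outside (row miss)
  B: rows 5-8 cols 3-6 z=4 -> covers; best now B (z=4)
  C: rows 7-8 cols 4-5 z=4 -> covers; best now C (z=4)
  D: rows 7-8 cols 1-4 z=1 -> covers; best now D (z=1)
Winner: D at z=1

Answer: D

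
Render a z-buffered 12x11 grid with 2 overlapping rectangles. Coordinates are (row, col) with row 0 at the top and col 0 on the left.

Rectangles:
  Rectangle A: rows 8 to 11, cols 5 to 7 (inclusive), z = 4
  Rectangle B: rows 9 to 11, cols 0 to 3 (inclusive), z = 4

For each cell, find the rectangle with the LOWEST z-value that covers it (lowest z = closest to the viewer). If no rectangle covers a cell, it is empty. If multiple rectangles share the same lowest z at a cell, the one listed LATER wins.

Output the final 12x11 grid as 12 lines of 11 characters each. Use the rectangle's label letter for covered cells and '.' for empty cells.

...........
...........
...........
...........
...........
...........
...........
...........
.....AAA...
BBBB.AAA...
BBBB.AAA...
BBBB.AAA...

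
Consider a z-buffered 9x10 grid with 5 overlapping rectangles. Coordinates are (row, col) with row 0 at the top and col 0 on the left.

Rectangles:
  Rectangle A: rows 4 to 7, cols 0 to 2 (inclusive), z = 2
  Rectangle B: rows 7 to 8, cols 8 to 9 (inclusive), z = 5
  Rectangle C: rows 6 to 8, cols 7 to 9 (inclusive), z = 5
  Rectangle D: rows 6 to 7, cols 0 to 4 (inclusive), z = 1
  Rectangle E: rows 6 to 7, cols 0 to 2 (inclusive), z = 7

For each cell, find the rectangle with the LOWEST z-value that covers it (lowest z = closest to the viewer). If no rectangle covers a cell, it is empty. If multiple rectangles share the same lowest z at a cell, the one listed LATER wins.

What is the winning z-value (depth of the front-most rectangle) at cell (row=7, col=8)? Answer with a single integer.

Answer: 5

Derivation:
Check cell (7,8):
  A: rows 4-7 cols 0-2 -> outside (col miss)
  B: rows 7-8 cols 8-9 z=5 -> covers; best now B (z=5)
  C: rows 6-8 cols 7-9 z=5 -> covers; best now C (z=5)
  D: rows 6-7 cols 0-4 -> outside (col miss)
  E: rows 6-7 cols 0-2 -> outside (col miss)
Winner: C at z=5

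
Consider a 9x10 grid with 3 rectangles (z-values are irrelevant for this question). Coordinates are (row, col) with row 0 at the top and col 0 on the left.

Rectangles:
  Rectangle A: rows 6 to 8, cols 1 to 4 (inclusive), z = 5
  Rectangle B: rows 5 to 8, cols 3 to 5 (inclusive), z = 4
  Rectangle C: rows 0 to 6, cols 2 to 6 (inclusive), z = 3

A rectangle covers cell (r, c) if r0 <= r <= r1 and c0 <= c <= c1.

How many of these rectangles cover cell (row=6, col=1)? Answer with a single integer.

Check cell (6,1):
  A: rows 6-8 cols 1-4 -> covers
  B: rows 5-8 cols 3-5 -> outside (col miss)
  C: rows 0-6 cols 2-6 -> outside (col miss)
Count covering = 1

Answer: 1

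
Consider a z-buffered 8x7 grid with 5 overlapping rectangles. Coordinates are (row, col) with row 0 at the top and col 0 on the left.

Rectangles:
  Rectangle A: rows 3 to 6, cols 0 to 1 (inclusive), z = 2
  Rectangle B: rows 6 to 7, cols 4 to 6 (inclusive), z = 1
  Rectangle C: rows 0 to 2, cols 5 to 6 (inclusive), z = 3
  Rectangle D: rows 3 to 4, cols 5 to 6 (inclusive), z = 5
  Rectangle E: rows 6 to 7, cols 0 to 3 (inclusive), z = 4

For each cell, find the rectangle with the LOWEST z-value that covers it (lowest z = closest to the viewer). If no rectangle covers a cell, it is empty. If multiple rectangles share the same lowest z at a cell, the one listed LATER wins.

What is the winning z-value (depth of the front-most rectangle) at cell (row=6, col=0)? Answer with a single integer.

Check cell (6,0):
  A: rows 3-6 cols 0-1 z=2 -> covers; best now A (z=2)
  B: rows 6-7 cols 4-6 -> outside (col miss)
  C: rows 0-2 cols 5-6 -> outside (row miss)
  D: rows 3-4 cols 5-6 -> outside (row miss)
  E: rows 6-7 cols 0-3 z=4 -> covers; best now A (z=2)
Winner: A at z=2

Answer: 2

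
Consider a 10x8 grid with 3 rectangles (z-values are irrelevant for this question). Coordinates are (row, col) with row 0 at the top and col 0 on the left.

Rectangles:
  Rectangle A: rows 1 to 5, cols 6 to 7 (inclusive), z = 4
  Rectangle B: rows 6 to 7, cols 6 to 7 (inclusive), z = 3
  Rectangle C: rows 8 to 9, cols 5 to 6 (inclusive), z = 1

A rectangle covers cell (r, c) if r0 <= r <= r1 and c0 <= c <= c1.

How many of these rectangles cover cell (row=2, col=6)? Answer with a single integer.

Answer: 1

Derivation:
Check cell (2,6):
  A: rows 1-5 cols 6-7 -> covers
  B: rows 6-7 cols 6-7 -> outside (row miss)
  C: rows 8-9 cols 5-6 -> outside (row miss)
Count covering = 1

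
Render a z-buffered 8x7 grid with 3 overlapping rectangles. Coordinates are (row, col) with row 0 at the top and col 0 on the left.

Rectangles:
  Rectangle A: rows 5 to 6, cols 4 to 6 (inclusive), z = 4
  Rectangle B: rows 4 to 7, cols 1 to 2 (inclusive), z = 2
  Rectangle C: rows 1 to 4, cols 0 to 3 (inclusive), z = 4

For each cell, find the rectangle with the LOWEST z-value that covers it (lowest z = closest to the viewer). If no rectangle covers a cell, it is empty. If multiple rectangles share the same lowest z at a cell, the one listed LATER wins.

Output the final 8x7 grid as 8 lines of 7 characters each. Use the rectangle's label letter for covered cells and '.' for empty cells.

.......
CCCC...
CCCC...
CCCC...
CBBC...
.BB.AAA
.BB.AAA
.BB....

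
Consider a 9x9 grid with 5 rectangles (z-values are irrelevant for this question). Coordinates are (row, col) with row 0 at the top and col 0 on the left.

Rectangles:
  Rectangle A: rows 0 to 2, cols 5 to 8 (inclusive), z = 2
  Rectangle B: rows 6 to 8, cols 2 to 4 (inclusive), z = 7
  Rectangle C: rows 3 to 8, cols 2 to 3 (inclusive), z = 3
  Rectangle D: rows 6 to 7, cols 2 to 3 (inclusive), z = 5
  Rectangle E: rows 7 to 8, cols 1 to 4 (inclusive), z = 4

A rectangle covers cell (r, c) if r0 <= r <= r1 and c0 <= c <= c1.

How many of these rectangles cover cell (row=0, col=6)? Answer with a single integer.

Answer: 1

Derivation:
Check cell (0,6):
  A: rows 0-2 cols 5-8 -> covers
  B: rows 6-8 cols 2-4 -> outside (row miss)
  C: rows 3-8 cols 2-3 -> outside (row miss)
  D: rows 6-7 cols 2-3 -> outside (row miss)
  E: rows 7-8 cols 1-4 -> outside (row miss)
Count covering = 1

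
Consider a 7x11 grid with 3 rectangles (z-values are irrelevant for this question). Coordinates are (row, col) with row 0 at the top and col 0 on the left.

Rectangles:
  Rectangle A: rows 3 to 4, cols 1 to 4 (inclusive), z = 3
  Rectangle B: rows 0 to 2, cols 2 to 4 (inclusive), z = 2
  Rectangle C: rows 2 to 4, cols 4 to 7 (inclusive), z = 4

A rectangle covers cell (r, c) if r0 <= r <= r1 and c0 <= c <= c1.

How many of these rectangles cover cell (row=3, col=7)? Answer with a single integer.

Check cell (3,7):
  A: rows 3-4 cols 1-4 -> outside (col miss)
  B: rows 0-2 cols 2-4 -> outside (row miss)
  C: rows 2-4 cols 4-7 -> covers
Count covering = 1

Answer: 1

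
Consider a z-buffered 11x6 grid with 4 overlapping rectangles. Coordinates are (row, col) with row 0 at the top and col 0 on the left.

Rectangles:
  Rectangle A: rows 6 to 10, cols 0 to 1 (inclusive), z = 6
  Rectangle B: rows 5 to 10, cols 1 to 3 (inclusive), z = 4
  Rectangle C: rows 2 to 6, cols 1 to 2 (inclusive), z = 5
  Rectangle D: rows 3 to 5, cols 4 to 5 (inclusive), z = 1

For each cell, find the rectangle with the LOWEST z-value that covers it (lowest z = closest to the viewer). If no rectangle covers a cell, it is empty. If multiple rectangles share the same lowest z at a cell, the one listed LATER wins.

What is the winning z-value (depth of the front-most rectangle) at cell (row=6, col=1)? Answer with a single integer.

Check cell (6,1):
  A: rows 6-10 cols 0-1 z=6 -> covers; best now A (z=6)
  B: rows 5-10 cols 1-3 z=4 -> covers; best now B (z=4)
  C: rows 2-6 cols 1-2 z=5 -> covers; best now B (z=4)
  D: rows 3-5 cols 4-5 -> outside (row miss)
Winner: B at z=4

Answer: 4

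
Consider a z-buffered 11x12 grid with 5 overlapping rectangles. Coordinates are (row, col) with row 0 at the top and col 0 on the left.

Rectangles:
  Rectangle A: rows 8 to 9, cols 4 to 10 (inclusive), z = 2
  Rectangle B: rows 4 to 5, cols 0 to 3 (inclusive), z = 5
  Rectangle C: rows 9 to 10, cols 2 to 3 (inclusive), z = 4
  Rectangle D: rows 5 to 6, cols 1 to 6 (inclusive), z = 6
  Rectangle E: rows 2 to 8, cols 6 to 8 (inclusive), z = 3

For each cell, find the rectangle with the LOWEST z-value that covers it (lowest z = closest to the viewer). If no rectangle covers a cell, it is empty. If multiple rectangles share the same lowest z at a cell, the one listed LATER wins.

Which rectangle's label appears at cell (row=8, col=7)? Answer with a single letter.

Answer: A

Derivation:
Check cell (8,7):
  A: rows 8-9 cols 4-10 z=2 -> covers; best now A (z=2)
  B: rows 4-5 cols 0-3 -> outside (row miss)
  C: rows 9-10 cols 2-3 -> outside (row miss)
  D: rows 5-6 cols 1-6 -> outside (row miss)
  E: rows 2-8 cols 6-8 z=3 -> covers; best now A (z=2)
Winner: A at z=2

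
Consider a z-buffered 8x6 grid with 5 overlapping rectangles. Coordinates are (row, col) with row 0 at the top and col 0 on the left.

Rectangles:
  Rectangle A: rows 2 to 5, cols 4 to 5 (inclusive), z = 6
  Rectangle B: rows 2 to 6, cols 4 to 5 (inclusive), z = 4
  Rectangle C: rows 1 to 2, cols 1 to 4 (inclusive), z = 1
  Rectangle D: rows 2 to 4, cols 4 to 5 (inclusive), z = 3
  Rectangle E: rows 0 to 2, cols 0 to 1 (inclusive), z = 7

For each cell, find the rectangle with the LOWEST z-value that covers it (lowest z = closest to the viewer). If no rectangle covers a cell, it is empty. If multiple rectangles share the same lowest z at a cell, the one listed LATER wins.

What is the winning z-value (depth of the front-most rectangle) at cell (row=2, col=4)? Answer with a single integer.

Check cell (2,4):
  A: rows 2-5 cols 4-5 z=6 -> covers; best now A (z=6)
  B: rows 2-6 cols 4-5 z=4 -> covers; best now B (z=4)
  C: rows 1-2 cols 1-4 z=1 -> covers; best now C (z=1)
  D: rows 2-4 cols 4-5 z=3 -> covers; best now C (z=1)
  E: rows 0-2 cols 0-1 -> outside (col miss)
Winner: C at z=1

Answer: 1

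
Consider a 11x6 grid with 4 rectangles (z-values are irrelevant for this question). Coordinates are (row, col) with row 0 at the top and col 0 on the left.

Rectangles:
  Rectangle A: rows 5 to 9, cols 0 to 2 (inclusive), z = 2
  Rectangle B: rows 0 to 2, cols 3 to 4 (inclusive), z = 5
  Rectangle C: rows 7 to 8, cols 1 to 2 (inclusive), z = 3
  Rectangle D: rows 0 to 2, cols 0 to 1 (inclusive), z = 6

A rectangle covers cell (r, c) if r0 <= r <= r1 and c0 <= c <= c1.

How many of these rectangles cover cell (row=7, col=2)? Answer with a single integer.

Answer: 2

Derivation:
Check cell (7,2):
  A: rows 5-9 cols 0-2 -> covers
  B: rows 0-2 cols 3-4 -> outside (row miss)
  C: rows 7-8 cols 1-2 -> covers
  D: rows 0-2 cols 0-1 -> outside (row miss)
Count covering = 2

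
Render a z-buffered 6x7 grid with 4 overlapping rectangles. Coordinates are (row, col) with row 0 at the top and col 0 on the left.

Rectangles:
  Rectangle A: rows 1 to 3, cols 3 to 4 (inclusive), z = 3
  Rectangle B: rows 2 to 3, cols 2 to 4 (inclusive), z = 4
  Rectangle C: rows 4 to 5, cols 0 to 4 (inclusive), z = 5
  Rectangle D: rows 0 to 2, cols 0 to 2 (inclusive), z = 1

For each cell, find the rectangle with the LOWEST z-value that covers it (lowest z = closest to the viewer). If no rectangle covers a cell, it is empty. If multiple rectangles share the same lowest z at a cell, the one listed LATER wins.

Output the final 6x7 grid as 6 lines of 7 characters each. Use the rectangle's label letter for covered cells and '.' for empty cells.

DDD....
DDDAA..
DDDAA..
..BAA..
CCCCC..
CCCCC..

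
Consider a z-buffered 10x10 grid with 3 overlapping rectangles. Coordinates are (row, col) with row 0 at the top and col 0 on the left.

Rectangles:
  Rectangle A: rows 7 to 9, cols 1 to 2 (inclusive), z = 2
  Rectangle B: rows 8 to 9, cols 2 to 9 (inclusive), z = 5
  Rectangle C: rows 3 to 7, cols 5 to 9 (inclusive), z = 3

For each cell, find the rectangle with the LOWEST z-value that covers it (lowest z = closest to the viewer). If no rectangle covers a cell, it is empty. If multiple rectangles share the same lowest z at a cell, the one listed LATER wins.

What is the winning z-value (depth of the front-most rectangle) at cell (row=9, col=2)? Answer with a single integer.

Answer: 2

Derivation:
Check cell (9,2):
  A: rows 7-9 cols 1-2 z=2 -> covers; best now A (z=2)
  B: rows 8-9 cols 2-9 z=5 -> covers; best now A (z=2)
  C: rows 3-7 cols 5-9 -> outside (row miss)
Winner: A at z=2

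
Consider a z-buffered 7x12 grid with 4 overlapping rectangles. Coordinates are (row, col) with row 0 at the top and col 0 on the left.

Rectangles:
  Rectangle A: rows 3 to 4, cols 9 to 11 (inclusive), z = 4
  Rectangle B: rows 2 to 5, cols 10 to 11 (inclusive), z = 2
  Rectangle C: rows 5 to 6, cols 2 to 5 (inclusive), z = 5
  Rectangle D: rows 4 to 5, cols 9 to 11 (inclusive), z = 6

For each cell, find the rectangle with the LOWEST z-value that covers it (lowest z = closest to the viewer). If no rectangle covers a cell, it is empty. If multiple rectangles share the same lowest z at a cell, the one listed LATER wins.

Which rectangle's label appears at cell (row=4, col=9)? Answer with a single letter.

Check cell (4,9):
  A: rows 3-4 cols 9-11 z=4 -> covers; best now A (z=4)
  B: rows 2-5 cols 10-11 -> outside (col miss)
  C: rows 5-6 cols 2-5 -> outside (row miss)
  D: rows 4-5 cols 9-11 z=6 -> covers; best now A (z=4)
Winner: A at z=4

Answer: A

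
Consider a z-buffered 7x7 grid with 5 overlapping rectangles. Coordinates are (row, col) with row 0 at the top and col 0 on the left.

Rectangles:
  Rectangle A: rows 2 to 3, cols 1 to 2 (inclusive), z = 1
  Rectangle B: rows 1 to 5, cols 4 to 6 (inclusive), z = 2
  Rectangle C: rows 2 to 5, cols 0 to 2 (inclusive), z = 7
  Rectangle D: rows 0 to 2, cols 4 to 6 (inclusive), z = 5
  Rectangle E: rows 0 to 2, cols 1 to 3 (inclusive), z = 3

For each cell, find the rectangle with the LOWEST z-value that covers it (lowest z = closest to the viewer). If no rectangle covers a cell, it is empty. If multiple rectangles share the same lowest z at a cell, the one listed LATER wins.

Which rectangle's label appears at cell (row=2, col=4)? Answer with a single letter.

Answer: B

Derivation:
Check cell (2,4):
  A: rows 2-3 cols 1-2 -> outside (col miss)
  B: rows 1-5 cols 4-6 z=2 -> covers; best now B (z=2)
  C: rows 2-5 cols 0-2 -> outside (col miss)
  D: rows 0-2 cols 4-6 z=5 -> covers; best now B (z=2)
  E: rows 0-2 cols 1-3 -> outside (col miss)
Winner: B at z=2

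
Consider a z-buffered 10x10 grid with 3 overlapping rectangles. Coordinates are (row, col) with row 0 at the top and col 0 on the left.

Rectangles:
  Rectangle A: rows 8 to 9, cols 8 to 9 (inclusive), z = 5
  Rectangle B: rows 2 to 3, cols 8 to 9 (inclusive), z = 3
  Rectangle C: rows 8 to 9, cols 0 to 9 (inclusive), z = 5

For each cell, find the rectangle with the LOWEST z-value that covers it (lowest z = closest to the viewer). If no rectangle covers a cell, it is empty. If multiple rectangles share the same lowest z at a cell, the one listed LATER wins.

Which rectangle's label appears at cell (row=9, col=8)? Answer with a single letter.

Check cell (9,8):
  A: rows 8-9 cols 8-9 z=5 -> covers; best now A (z=5)
  B: rows 2-3 cols 8-9 -> outside (row miss)
  C: rows 8-9 cols 0-9 z=5 -> covers; best now C (z=5)
Winner: C at z=5

Answer: C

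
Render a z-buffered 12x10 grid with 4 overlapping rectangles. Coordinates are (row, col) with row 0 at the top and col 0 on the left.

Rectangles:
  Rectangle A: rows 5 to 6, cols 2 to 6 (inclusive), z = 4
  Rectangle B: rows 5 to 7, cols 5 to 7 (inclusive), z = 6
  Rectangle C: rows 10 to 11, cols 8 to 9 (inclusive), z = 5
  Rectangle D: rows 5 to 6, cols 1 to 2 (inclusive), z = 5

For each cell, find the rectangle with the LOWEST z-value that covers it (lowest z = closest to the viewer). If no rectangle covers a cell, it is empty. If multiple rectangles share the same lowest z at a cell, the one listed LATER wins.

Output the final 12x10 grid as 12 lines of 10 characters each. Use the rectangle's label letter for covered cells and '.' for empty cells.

..........
..........
..........
..........
..........
.DAAAAAB..
.DAAAAAB..
.....BBB..
..........
..........
........CC
........CC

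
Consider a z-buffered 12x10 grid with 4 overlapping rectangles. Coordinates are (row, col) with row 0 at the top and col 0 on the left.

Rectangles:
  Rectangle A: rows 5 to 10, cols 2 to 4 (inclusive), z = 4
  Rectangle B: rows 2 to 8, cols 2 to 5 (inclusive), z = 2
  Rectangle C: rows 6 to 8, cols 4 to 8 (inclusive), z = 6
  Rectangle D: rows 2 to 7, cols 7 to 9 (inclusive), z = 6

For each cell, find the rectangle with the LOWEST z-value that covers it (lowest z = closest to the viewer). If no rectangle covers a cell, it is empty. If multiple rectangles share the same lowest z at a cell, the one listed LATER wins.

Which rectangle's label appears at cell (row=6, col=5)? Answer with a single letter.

Check cell (6,5):
  A: rows 5-10 cols 2-4 -> outside (col miss)
  B: rows 2-8 cols 2-5 z=2 -> covers; best now B (z=2)
  C: rows 6-8 cols 4-8 z=6 -> covers; best now B (z=2)
  D: rows 2-7 cols 7-9 -> outside (col miss)
Winner: B at z=2

Answer: B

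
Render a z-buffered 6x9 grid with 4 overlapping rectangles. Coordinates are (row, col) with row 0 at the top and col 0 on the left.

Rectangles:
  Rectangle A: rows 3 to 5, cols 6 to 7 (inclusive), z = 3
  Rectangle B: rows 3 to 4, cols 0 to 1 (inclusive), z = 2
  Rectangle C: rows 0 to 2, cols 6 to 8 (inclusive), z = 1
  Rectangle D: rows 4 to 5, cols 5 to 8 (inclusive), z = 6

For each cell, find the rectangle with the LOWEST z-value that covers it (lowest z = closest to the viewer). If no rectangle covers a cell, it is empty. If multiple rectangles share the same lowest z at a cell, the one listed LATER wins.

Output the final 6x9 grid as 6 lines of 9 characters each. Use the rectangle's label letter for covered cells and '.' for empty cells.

......CCC
......CCC
......CCC
BB....AA.
BB...DAAD
.....DAAD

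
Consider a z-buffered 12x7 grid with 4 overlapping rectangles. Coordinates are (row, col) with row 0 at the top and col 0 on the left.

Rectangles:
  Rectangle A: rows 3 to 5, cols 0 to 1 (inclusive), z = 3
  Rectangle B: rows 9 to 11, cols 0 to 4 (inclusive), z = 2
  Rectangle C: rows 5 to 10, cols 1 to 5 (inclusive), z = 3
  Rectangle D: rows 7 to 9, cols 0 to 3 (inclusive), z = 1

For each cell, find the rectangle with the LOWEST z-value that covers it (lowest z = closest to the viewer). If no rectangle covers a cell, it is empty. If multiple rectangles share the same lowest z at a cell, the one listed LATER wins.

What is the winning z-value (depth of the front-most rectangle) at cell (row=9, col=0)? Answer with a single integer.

Answer: 1

Derivation:
Check cell (9,0):
  A: rows 3-5 cols 0-1 -> outside (row miss)
  B: rows 9-11 cols 0-4 z=2 -> covers; best now B (z=2)
  C: rows 5-10 cols 1-5 -> outside (col miss)
  D: rows 7-9 cols 0-3 z=1 -> covers; best now D (z=1)
Winner: D at z=1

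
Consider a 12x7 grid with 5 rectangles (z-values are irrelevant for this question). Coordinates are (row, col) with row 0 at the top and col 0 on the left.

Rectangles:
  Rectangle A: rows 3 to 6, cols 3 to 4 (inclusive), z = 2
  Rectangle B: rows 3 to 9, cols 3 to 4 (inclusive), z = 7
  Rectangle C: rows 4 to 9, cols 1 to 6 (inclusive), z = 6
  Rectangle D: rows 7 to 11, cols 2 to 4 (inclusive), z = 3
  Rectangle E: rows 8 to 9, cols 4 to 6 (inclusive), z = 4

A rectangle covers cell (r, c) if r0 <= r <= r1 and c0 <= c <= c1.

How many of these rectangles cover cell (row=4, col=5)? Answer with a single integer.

Answer: 1

Derivation:
Check cell (4,5):
  A: rows 3-6 cols 3-4 -> outside (col miss)
  B: rows 3-9 cols 3-4 -> outside (col miss)
  C: rows 4-9 cols 1-6 -> covers
  D: rows 7-11 cols 2-4 -> outside (row miss)
  E: rows 8-9 cols 4-6 -> outside (row miss)
Count covering = 1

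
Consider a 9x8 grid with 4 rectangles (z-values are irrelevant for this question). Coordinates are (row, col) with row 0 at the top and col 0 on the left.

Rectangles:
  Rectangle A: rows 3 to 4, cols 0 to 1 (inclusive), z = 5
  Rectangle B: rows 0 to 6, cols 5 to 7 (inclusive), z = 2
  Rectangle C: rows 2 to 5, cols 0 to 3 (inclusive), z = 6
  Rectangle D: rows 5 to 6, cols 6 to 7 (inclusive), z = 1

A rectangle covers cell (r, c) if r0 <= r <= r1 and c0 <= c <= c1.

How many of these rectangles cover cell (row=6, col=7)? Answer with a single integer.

Check cell (6,7):
  A: rows 3-4 cols 0-1 -> outside (row miss)
  B: rows 0-6 cols 5-7 -> covers
  C: rows 2-5 cols 0-3 -> outside (row miss)
  D: rows 5-6 cols 6-7 -> covers
Count covering = 2

Answer: 2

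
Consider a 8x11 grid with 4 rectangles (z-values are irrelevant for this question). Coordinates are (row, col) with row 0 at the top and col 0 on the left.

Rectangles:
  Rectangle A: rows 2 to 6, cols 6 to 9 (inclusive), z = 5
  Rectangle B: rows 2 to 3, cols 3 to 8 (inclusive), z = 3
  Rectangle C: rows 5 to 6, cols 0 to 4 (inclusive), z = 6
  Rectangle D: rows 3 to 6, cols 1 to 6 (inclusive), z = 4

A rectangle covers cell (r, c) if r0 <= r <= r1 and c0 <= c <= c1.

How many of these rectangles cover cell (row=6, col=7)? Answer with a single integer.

Answer: 1

Derivation:
Check cell (6,7):
  A: rows 2-6 cols 6-9 -> covers
  B: rows 2-3 cols 3-8 -> outside (row miss)
  C: rows 5-6 cols 0-4 -> outside (col miss)
  D: rows 3-6 cols 1-6 -> outside (col miss)
Count covering = 1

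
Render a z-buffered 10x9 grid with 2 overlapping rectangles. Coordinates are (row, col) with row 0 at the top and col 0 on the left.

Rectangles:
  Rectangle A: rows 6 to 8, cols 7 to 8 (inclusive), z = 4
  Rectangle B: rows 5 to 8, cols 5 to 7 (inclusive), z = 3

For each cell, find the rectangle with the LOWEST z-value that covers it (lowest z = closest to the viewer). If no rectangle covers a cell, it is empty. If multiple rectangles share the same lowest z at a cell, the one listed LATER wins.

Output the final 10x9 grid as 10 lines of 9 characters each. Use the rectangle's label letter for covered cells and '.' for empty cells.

.........
.........
.........
.........
.........
.....BBB.
.....BBBA
.....BBBA
.....BBBA
.........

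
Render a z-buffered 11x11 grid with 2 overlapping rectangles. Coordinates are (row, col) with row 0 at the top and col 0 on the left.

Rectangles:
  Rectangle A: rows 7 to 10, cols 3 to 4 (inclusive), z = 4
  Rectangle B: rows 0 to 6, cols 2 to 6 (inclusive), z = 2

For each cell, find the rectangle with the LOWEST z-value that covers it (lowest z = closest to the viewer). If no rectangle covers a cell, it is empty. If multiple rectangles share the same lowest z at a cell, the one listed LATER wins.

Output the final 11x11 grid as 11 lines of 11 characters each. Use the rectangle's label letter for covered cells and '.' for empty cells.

..BBBBB....
..BBBBB....
..BBBBB....
..BBBBB....
..BBBBB....
..BBBBB....
..BBBBB....
...AA......
...AA......
...AA......
...AA......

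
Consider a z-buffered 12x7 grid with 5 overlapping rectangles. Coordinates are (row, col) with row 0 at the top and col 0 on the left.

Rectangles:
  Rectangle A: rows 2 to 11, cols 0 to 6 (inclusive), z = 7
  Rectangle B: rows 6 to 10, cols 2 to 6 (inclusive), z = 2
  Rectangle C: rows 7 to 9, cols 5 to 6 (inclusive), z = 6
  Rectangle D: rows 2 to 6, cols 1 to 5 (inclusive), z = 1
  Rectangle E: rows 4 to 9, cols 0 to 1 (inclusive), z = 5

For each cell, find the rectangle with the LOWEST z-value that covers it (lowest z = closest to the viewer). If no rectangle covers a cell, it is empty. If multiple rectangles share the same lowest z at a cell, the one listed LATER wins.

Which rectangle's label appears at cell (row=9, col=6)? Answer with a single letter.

Check cell (9,6):
  A: rows 2-11 cols 0-6 z=7 -> covers; best now A (z=7)
  B: rows 6-10 cols 2-6 z=2 -> covers; best now B (z=2)
  C: rows 7-9 cols 5-6 z=6 -> covers; best now B (z=2)
  D: rows 2-6 cols 1-5 -> outside (row miss)
  E: rows 4-9 cols 0-1 -> outside (col miss)
Winner: B at z=2

Answer: B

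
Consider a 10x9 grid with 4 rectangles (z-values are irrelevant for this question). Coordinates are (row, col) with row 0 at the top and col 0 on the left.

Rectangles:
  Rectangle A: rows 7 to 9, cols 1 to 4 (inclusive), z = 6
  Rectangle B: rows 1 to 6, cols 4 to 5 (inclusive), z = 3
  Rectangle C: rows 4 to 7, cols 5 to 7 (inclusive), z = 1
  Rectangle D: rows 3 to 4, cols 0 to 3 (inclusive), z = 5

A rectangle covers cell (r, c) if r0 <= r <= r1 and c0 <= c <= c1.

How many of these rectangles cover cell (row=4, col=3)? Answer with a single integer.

Answer: 1

Derivation:
Check cell (4,3):
  A: rows 7-9 cols 1-4 -> outside (row miss)
  B: rows 1-6 cols 4-5 -> outside (col miss)
  C: rows 4-7 cols 5-7 -> outside (col miss)
  D: rows 3-4 cols 0-3 -> covers
Count covering = 1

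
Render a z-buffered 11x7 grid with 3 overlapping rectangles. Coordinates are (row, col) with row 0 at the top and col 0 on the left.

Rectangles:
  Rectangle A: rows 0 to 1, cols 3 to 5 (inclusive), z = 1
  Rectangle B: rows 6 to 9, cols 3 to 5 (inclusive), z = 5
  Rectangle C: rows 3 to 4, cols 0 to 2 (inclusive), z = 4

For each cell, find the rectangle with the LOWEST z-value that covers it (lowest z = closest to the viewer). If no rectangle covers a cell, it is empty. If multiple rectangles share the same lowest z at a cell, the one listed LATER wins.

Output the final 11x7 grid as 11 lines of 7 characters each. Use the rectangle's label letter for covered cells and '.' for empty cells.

...AAA.
...AAA.
.......
CCC....
CCC....
.......
...BBB.
...BBB.
...BBB.
...BBB.
.......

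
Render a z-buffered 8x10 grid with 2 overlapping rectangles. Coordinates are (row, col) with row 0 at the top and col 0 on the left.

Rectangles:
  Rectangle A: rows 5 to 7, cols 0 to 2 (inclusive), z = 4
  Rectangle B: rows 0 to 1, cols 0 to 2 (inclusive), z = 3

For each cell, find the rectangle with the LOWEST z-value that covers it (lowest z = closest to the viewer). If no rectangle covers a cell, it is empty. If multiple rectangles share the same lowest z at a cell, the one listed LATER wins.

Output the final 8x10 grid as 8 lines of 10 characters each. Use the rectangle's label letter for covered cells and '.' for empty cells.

BBB.......
BBB.......
..........
..........
..........
AAA.......
AAA.......
AAA.......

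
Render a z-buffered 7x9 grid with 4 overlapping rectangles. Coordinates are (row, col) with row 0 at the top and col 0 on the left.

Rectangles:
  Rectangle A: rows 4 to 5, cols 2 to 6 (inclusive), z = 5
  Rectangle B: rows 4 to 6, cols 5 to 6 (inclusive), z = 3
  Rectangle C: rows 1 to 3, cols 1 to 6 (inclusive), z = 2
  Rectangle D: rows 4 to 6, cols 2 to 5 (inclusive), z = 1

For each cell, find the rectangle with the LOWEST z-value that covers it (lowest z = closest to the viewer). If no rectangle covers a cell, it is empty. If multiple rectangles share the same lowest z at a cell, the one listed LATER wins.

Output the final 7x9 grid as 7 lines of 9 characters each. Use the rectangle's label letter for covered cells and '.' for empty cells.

.........
.CCCCCC..
.CCCCCC..
.CCCCCC..
..DDDDB..
..DDDDB..
..DDDDB..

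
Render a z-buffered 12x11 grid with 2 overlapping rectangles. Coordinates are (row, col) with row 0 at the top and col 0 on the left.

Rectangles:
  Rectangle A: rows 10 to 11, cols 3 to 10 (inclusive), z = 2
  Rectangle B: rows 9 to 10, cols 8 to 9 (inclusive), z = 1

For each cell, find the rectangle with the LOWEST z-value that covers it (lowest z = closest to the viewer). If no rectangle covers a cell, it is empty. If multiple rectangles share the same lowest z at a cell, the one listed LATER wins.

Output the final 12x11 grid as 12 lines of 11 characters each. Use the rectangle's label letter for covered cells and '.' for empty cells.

...........
...........
...........
...........
...........
...........
...........
...........
...........
........BB.
...AAAAABBA
...AAAAAAAA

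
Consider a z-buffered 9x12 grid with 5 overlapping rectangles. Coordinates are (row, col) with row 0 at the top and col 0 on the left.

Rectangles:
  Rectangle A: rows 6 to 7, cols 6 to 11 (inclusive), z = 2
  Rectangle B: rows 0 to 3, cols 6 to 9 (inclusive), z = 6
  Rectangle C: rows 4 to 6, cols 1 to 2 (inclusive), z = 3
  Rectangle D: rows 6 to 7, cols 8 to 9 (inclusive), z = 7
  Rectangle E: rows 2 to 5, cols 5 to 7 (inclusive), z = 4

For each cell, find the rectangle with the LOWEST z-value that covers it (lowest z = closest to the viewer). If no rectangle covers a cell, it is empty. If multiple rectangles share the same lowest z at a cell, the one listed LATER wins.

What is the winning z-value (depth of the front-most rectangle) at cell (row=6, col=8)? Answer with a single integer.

Answer: 2

Derivation:
Check cell (6,8):
  A: rows 6-7 cols 6-11 z=2 -> covers; best now A (z=2)
  B: rows 0-3 cols 6-9 -> outside (row miss)
  C: rows 4-6 cols 1-2 -> outside (col miss)
  D: rows 6-7 cols 8-9 z=7 -> covers; best now A (z=2)
  E: rows 2-5 cols 5-7 -> outside (row miss)
Winner: A at z=2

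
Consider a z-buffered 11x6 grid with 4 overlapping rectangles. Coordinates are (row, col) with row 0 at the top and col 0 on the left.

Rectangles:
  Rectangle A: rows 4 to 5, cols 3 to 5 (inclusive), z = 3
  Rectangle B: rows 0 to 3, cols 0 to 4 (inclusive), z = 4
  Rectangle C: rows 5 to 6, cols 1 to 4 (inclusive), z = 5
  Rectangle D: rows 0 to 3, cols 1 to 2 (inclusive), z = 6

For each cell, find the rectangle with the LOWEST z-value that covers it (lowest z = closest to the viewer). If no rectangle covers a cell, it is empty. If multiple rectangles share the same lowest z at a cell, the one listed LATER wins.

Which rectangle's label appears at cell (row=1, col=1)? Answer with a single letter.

Check cell (1,1):
  A: rows 4-5 cols 3-5 -> outside (row miss)
  B: rows 0-3 cols 0-4 z=4 -> covers; best now B (z=4)
  C: rows 5-6 cols 1-4 -> outside (row miss)
  D: rows 0-3 cols 1-2 z=6 -> covers; best now B (z=4)
Winner: B at z=4

Answer: B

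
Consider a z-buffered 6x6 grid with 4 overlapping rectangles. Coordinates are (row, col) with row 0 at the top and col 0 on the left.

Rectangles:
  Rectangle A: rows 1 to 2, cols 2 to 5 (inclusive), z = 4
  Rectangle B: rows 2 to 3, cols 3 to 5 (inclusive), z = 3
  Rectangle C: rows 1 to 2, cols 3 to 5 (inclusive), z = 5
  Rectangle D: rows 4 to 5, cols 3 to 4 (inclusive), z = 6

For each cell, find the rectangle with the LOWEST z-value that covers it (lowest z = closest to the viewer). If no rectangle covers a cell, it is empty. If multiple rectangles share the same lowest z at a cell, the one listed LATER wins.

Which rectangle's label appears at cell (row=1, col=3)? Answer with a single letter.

Answer: A

Derivation:
Check cell (1,3):
  A: rows 1-2 cols 2-5 z=4 -> covers; best now A (z=4)
  B: rows 2-3 cols 3-5 -> outside (row miss)
  C: rows 1-2 cols 3-5 z=5 -> covers; best now A (z=4)
  D: rows 4-5 cols 3-4 -> outside (row miss)
Winner: A at z=4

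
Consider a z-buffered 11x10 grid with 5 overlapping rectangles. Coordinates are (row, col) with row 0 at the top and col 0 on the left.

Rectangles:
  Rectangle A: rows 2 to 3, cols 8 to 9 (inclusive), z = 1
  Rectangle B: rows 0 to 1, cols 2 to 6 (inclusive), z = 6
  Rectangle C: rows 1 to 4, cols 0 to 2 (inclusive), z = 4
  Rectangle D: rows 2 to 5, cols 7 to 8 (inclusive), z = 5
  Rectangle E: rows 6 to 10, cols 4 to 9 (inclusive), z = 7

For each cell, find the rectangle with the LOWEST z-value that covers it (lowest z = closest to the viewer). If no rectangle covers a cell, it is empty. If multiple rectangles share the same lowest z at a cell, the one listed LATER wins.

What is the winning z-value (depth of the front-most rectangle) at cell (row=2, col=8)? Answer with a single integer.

Answer: 1

Derivation:
Check cell (2,8):
  A: rows 2-3 cols 8-9 z=1 -> covers; best now A (z=1)
  B: rows 0-1 cols 2-6 -> outside (row miss)
  C: rows 1-4 cols 0-2 -> outside (col miss)
  D: rows 2-5 cols 7-8 z=5 -> covers; best now A (z=1)
  E: rows 6-10 cols 4-9 -> outside (row miss)
Winner: A at z=1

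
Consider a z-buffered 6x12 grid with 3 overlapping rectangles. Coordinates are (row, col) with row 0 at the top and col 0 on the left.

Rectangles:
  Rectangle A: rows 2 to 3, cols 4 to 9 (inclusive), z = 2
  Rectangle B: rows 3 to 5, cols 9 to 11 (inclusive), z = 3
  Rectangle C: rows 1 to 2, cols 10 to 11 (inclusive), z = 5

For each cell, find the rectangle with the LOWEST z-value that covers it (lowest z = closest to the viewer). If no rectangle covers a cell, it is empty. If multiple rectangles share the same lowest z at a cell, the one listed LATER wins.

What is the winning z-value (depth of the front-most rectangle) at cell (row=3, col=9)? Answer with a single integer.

Answer: 2

Derivation:
Check cell (3,9):
  A: rows 2-3 cols 4-9 z=2 -> covers; best now A (z=2)
  B: rows 3-5 cols 9-11 z=3 -> covers; best now A (z=2)
  C: rows 1-2 cols 10-11 -> outside (row miss)
Winner: A at z=2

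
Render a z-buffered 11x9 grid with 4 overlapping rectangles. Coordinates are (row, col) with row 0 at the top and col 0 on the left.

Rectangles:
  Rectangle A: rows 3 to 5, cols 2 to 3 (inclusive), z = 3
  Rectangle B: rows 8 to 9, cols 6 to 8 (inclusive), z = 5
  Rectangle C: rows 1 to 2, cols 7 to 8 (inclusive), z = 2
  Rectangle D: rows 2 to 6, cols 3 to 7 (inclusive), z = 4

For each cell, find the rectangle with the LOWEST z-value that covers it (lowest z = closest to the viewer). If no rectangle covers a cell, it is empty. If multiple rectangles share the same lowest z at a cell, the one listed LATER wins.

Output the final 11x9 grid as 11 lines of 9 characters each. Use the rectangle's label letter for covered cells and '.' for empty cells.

.........
.......CC
...DDDDCC
..AADDDD.
..AADDDD.
..AADDDD.
...DDDDD.
.........
......BBB
......BBB
.........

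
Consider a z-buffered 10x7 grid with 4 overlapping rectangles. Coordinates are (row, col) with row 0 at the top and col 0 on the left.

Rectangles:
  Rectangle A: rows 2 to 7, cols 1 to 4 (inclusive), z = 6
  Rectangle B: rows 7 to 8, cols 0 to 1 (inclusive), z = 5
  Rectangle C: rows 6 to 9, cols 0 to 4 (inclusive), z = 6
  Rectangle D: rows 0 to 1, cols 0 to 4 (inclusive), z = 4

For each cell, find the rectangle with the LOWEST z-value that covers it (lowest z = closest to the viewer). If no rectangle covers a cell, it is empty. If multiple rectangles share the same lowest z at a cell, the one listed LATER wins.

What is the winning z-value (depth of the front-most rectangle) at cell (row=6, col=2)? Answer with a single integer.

Answer: 6

Derivation:
Check cell (6,2):
  A: rows 2-7 cols 1-4 z=6 -> covers; best now A (z=6)
  B: rows 7-8 cols 0-1 -> outside (row miss)
  C: rows 6-9 cols 0-4 z=6 -> covers; best now C (z=6)
  D: rows 0-1 cols 0-4 -> outside (row miss)
Winner: C at z=6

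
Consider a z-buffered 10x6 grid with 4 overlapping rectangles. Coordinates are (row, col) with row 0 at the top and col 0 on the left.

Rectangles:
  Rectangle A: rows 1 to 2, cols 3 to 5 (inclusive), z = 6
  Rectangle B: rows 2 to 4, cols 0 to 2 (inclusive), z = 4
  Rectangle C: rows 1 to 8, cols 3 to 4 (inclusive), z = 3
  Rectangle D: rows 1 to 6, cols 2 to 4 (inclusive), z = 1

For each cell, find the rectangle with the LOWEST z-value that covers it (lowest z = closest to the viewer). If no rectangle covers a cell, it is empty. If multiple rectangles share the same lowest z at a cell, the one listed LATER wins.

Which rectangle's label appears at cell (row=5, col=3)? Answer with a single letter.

Answer: D

Derivation:
Check cell (5,3):
  A: rows 1-2 cols 3-5 -> outside (row miss)
  B: rows 2-4 cols 0-2 -> outside (row miss)
  C: rows 1-8 cols 3-4 z=3 -> covers; best now C (z=3)
  D: rows 1-6 cols 2-4 z=1 -> covers; best now D (z=1)
Winner: D at z=1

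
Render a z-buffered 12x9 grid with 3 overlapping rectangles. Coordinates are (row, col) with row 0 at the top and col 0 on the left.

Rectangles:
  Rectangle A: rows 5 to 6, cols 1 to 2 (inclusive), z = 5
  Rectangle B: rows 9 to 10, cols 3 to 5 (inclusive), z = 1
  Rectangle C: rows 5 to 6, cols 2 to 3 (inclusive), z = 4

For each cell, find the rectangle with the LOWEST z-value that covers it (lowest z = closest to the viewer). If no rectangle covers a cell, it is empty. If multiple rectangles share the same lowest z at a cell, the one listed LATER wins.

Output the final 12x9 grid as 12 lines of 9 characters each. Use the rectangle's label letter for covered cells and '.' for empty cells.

.........
.........
.........
.........
.........
.ACC.....
.ACC.....
.........
.........
...BBB...
...BBB...
.........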